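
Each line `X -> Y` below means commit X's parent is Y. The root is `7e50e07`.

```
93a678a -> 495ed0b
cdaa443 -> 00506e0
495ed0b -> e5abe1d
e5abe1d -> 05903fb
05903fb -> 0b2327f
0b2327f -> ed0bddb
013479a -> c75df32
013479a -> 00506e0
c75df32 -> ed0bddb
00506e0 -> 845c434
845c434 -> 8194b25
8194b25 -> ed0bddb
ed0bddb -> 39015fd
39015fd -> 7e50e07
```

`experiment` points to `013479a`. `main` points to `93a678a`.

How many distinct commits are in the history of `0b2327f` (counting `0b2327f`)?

Walking parent pointers from 0b2327f: reachable set = {0b2327f, 39015fd, 7e50e07, ed0bddb}.
That is 4 commits.

4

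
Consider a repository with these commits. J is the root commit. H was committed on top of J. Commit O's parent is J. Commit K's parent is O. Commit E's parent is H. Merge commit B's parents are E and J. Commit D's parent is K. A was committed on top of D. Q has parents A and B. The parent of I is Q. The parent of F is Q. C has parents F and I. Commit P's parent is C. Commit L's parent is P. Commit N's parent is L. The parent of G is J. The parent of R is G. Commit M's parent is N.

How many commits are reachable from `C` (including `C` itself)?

Walking parent pointers from C: reachable set = {A, B, C, D, E, F, H, I, J, K, O, Q}.
That is 12 commits.

12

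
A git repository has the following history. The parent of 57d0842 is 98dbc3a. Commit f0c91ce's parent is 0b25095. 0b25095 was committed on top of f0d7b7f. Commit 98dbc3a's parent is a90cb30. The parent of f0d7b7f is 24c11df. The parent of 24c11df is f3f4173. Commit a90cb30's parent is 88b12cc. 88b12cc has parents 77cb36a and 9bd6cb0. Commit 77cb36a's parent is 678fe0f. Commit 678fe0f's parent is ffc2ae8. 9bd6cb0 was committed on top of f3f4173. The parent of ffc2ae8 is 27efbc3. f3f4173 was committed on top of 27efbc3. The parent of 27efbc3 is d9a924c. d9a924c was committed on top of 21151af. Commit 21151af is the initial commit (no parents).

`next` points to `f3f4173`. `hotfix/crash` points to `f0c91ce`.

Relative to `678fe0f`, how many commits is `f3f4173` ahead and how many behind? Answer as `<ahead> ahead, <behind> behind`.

1 ahead, 2 behind

Reachable from f3f4173: {21151af, 27efbc3, d9a924c, f3f4173}.
Reachable from 678fe0f: {21151af, 27efbc3, 678fe0f, d9a924c, ffc2ae8}.
Only in f3f4173's history (ahead): {f3f4173} — 1.
Only in 678fe0f's history (behind): {678fe0f, ffc2ae8} — 2.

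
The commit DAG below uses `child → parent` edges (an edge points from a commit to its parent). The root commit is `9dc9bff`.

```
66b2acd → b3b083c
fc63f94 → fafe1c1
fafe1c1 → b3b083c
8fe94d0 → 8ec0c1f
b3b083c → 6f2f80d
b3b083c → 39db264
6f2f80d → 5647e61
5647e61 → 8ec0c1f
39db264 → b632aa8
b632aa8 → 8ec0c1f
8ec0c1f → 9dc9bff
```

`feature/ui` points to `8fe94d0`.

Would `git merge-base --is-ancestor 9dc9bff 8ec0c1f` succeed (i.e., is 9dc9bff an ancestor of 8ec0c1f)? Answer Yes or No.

Yes

Ancestors of 8ec0c1f (commits reachable by following parents): {8ec0c1f, 9dc9bff}.
9dc9bff is in that set, so it is an ancestor of 8ec0c1f.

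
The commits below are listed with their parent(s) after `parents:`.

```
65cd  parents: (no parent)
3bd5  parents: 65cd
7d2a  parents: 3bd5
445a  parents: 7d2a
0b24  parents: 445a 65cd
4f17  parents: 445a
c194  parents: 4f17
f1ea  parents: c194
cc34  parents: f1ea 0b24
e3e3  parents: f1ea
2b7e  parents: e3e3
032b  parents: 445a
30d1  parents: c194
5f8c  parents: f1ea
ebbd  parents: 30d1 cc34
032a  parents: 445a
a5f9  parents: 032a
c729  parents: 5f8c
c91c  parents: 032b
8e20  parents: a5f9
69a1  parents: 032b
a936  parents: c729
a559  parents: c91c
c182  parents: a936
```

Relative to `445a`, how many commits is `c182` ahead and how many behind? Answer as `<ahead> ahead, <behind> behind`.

Reachable from c182: {3bd5, 445a, 4f17, 5f8c, 65cd, 7d2a, a936, c182, c194, c729, f1ea}.
Reachable from 445a: {3bd5, 445a, 65cd, 7d2a}.
Only in c182's history (ahead): {4f17, 5f8c, a936, c182, c194, c729, f1ea} — 7.
Only in 445a's history (behind): {} — 0.

7 ahead, 0 behind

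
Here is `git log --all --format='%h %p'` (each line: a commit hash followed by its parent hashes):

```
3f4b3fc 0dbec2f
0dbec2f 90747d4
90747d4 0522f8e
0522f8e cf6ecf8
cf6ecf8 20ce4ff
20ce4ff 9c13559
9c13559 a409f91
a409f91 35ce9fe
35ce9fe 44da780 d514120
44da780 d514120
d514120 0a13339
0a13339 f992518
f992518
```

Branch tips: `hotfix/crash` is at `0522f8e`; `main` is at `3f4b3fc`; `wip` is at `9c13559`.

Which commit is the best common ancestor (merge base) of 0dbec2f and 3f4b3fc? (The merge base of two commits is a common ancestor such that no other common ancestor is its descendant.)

0dbec2f

Ancestors of 0dbec2f: {0522f8e, 0a13339, 0dbec2f, 20ce4ff, 35ce9fe, 44da780, 90747d4, 9c13559, a409f91, cf6ecf8, d514120, f992518}.
Ancestors of 3f4b3fc: {0522f8e, 0a13339, 0dbec2f, 20ce4ff, 35ce9fe, 3f4b3fc, 44da780, 90747d4, 9c13559, a409f91, cf6ecf8, d514120, f992518}.
Common ancestors: {0522f8e, 0a13339, 0dbec2f, 20ce4ff, 35ce9fe, 44da780, 90747d4, 9c13559, a409f91, cf6ecf8, d514120, f992518}.
Among these, 0dbec2f is not an ancestor of any other common ancestor — it is the merge base.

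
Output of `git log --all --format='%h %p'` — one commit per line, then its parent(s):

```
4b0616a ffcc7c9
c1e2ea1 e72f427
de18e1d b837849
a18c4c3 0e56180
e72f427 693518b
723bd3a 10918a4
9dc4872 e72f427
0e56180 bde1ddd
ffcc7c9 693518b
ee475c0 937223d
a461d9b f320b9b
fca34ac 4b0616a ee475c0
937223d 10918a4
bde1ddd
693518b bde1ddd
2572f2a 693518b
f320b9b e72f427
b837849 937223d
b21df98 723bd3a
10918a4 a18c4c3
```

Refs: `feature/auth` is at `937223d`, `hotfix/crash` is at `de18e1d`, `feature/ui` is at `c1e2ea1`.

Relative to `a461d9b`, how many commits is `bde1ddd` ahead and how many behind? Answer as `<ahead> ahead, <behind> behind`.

Reachable from bde1ddd: {bde1ddd}.
Reachable from a461d9b: {693518b, a461d9b, bde1ddd, e72f427, f320b9b}.
Only in bde1ddd's history (ahead): {} — 0.
Only in a461d9b's history (behind): {693518b, a461d9b, e72f427, f320b9b} — 4.

0 ahead, 4 behind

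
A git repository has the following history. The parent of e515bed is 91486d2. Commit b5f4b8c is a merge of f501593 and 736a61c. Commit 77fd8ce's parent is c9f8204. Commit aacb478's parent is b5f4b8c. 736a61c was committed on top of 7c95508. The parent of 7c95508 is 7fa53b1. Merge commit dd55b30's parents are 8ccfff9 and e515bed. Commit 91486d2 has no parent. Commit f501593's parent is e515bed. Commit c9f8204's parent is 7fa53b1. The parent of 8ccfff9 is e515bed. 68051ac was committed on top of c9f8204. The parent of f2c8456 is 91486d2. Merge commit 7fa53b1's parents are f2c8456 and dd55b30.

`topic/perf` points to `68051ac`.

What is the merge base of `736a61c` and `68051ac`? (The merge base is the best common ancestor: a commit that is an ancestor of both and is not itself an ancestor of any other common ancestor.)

Ancestors of 736a61c: {736a61c, 7c95508, 7fa53b1, 8ccfff9, 91486d2, dd55b30, e515bed, f2c8456}.
Ancestors of 68051ac: {68051ac, 7fa53b1, 8ccfff9, 91486d2, c9f8204, dd55b30, e515bed, f2c8456}.
Common ancestors: {7fa53b1, 8ccfff9, 91486d2, dd55b30, e515bed, f2c8456}.
Among these, 7fa53b1 is not an ancestor of any other common ancestor — it is the merge base.

7fa53b1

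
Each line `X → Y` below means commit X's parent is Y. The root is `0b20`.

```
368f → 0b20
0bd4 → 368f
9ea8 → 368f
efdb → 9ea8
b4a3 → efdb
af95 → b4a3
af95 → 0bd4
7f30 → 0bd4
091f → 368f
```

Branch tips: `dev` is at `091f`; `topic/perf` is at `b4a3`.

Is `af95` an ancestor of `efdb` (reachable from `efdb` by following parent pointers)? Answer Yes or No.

Ancestors of efdb: {0b20, 368f, 9ea8, efdb}.
af95 is not in that set, so it is not an ancestor of efdb.

No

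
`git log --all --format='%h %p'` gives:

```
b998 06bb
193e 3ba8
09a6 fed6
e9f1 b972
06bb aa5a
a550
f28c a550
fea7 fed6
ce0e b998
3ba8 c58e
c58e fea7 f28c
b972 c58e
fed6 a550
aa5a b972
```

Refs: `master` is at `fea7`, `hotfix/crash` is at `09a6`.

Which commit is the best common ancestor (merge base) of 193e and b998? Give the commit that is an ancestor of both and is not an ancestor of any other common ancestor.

Ancestors of 193e: {193e, 3ba8, a550, c58e, f28c, fea7, fed6}.
Ancestors of b998: {06bb, a550, aa5a, b972, b998, c58e, f28c, fea7, fed6}.
Common ancestors: {a550, c58e, f28c, fea7, fed6}.
Among these, c58e is not an ancestor of any other common ancestor — it is the merge base.

c58e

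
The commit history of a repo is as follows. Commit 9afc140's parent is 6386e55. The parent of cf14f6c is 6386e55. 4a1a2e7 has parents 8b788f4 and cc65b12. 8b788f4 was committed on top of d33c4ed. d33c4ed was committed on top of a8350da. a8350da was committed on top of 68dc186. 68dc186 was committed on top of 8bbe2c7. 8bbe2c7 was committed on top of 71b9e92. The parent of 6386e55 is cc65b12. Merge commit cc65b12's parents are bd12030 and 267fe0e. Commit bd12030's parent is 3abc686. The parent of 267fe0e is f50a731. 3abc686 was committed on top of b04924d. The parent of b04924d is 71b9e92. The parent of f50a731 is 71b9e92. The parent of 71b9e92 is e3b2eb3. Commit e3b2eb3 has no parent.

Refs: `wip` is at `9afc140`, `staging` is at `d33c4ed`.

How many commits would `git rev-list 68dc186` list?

4

Walking parent pointers from 68dc186: reachable set = {68dc186, 71b9e92, 8bbe2c7, e3b2eb3}.
That is 4 commits.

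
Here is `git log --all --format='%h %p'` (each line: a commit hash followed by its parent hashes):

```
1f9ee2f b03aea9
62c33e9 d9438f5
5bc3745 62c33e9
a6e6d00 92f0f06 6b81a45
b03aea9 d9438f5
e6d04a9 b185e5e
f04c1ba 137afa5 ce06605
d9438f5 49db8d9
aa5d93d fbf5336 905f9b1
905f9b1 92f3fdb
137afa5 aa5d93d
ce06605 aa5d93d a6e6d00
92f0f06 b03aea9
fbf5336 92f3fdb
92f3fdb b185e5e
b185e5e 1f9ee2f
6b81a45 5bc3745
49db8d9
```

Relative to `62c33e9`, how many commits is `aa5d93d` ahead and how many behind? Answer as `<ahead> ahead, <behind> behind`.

7 ahead, 1 behind

Reachable from aa5d93d: {1f9ee2f, 49db8d9, 905f9b1, 92f3fdb, aa5d93d, b03aea9, b185e5e, d9438f5, fbf5336}.
Reachable from 62c33e9: {49db8d9, 62c33e9, d9438f5}.
Only in aa5d93d's history (ahead): {1f9ee2f, 905f9b1, 92f3fdb, aa5d93d, b03aea9, b185e5e, fbf5336} — 7.
Only in 62c33e9's history (behind): {62c33e9} — 1.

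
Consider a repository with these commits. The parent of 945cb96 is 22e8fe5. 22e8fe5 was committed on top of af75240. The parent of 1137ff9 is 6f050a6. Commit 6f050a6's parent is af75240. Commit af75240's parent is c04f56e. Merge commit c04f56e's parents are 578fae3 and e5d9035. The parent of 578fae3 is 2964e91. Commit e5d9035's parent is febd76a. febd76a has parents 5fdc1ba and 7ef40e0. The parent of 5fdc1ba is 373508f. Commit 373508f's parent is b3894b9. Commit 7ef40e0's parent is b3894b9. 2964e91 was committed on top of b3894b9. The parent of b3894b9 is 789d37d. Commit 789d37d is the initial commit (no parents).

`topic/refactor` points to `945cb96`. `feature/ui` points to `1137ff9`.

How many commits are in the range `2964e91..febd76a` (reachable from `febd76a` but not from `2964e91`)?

4

Reachable from febd76a: {373508f, 5fdc1ba, 789d37d, 7ef40e0, b3894b9, febd76a}.
Reachable from 2964e91: {2964e91, 789d37d, b3894b9}.
In febd76a's history but not 2964e91's: {373508f, 5fdc1ba, 7ef40e0, febd76a} — 4 commits.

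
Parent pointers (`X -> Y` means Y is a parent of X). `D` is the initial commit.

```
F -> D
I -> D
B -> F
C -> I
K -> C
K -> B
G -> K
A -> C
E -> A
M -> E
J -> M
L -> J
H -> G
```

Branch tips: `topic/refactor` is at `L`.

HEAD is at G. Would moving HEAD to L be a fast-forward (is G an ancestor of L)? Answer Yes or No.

No

A fast-forward from G to L is possible iff G is an ancestor of L.
Ancestors of L: {A, C, D, E, I, J, L, M}.
G is not among them, so fast-forward is not possible.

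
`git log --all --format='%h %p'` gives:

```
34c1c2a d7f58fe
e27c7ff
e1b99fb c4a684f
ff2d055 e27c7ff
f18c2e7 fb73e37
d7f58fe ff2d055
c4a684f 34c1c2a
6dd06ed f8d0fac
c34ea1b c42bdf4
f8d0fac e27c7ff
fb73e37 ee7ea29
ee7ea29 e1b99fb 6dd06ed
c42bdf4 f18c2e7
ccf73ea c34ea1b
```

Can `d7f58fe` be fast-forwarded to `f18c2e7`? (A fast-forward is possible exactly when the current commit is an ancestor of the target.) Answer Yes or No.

A fast-forward from d7f58fe to f18c2e7 is possible iff d7f58fe is an ancestor of f18c2e7.
Ancestors of f18c2e7: {34c1c2a, 6dd06ed, c4a684f, d7f58fe, e1b99fb, e27c7ff, ee7ea29, f18c2e7, f8d0fac, fb73e37, ff2d055}.
d7f58fe is among them, so fast-forward is possible.

Yes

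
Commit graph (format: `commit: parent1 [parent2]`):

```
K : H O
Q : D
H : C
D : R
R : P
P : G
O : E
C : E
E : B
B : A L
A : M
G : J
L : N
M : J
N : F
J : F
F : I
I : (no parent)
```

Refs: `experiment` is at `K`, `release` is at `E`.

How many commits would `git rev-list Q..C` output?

Reachable from C: {A, B, C, E, F, I, J, L, M, N}.
Reachable from Q: {D, F, G, I, J, P, Q, R}.
In C's history but not Q's: {A, B, C, E, L, M, N} — 7 commits.

7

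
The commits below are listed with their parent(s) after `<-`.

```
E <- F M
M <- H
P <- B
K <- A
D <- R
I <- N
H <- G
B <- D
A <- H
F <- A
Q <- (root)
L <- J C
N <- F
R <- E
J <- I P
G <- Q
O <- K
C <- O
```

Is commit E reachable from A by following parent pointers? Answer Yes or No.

No

Ancestors of A: {A, G, H, Q}.
E is not in that set, so it is not an ancestor of A.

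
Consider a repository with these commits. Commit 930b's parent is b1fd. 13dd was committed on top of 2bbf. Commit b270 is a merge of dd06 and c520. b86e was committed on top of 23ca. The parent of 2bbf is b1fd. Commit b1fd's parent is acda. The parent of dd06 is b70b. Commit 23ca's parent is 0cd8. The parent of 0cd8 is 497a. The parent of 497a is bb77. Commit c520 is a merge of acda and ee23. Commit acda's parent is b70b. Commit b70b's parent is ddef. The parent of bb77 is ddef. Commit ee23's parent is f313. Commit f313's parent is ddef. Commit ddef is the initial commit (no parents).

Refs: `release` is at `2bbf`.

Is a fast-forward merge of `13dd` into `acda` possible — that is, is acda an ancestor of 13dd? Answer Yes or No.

A fast-forward from acda to 13dd is possible iff acda is an ancestor of 13dd.
Ancestors of 13dd: {13dd, 2bbf, acda, b1fd, b70b, ddef}.
acda is among them, so fast-forward is possible.

Yes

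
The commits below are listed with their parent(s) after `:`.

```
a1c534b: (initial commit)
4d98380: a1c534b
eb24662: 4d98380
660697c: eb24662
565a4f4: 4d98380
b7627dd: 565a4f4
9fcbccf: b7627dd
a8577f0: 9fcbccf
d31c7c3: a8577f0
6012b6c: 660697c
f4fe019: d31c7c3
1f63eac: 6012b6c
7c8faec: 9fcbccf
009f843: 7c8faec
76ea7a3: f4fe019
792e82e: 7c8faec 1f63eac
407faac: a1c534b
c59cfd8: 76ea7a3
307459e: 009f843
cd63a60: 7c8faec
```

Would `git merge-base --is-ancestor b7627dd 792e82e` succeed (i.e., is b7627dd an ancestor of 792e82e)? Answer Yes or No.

Yes

Ancestors of 792e82e (commits reachable by following parents): {1f63eac, 4d98380, 565a4f4, 6012b6c, 660697c, 792e82e, 7c8faec, 9fcbccf, a1c534b, b7627dd, eb24662}.
b7627dd is in that set, so it is an ancestor of 792e82e.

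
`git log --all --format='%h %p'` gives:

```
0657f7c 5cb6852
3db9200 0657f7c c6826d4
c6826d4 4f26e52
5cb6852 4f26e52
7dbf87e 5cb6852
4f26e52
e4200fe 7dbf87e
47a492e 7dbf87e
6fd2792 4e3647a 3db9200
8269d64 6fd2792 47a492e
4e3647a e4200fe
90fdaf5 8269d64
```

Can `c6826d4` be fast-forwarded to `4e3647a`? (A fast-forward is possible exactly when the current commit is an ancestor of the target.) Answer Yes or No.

No

A fast-forward from c6826d4 to 4e3647a is possible iff c6826d4 is an ancestor of 4e3647a.
Ancestors of 4e3647a: {4e3647a, 4f26e52, 5cb6852, 7dbf87e, e4200fe}.
c6826d4 is not among them, so fast-forward is not possible.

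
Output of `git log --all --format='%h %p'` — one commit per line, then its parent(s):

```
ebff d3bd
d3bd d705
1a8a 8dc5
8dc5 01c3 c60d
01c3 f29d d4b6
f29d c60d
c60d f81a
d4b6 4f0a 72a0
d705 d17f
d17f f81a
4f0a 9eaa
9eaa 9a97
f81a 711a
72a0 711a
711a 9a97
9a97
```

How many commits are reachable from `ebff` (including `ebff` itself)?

7

Walking parent pointers from ebff: reachable set = {711a, 9a97, d17f, d3bd, d705, ebff, f81a}.
That is 7 commits.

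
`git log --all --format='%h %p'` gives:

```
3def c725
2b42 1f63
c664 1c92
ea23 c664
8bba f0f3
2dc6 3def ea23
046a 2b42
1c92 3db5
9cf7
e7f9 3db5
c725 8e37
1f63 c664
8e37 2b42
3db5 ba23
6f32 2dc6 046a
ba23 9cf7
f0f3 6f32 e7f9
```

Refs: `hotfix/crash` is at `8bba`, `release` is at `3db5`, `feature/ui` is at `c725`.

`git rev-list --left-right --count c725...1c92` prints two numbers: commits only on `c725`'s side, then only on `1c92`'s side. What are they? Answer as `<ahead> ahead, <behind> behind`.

Reachable from c725: {1c92, 1f63, 2b42, 3db5, 8e37, 9cf7, ba23, c664, c725}.
Reachable from 1c92: {1c92, 3db5, 9cf7, ba23}.
Only in c725's history (ahead): {1f63, 2b42, 8e37, c664, c725} — 5.
Only in 1c92's history (behind): {} — 0.

5 ahead, 0 behind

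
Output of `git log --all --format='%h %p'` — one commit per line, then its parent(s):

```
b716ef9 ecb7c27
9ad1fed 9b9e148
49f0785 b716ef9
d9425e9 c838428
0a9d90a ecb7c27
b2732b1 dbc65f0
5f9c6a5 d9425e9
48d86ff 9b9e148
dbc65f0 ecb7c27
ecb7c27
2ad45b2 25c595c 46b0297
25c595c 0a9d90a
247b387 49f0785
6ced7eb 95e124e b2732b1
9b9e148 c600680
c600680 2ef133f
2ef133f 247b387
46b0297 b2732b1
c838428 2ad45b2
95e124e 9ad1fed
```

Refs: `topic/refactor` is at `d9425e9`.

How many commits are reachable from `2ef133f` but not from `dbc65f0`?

4

Reachable from 2ef133f: {247b387, 2ef133f, 49f0785, b716ef9, ecb7c27}.
Reachable from dbc65f0: {dbc65f0, ecb7c27}.
In 2ef133f's history but not dbc65f0's: {247b387, 2ef133f, 49f0785, b716ef9} — 4 commits.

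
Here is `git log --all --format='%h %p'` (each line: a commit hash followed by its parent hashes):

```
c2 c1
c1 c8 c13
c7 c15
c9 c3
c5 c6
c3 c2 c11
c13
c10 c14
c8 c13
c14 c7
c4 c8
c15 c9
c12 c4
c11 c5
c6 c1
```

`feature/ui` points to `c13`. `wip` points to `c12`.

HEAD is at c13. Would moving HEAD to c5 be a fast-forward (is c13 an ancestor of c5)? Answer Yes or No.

Yes

A fast-forward from c13 to c5 is possible iff c13 is an ancestor of c5.
Ancestors of c5: {c1, c13, c5, c6, c8}.
c13 is among them, so fast-forward is possible.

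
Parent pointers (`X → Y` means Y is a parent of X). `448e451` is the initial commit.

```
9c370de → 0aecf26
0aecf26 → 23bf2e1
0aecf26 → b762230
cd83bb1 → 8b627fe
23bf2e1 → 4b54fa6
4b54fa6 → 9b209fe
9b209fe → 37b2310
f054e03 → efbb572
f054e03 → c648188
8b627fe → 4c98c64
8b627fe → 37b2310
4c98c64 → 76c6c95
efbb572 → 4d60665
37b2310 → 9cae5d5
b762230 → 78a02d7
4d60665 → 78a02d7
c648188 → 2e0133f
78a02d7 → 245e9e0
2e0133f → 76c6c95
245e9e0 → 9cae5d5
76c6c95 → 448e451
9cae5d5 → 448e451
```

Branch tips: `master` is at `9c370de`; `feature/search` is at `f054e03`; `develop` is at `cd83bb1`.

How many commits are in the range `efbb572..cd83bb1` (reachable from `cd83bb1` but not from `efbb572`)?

Reachable from cd83bb1: {37b2310, 448e451, 4c98c64, 76c6c95, 8b627fe, 9cae5d5, cd83bb1}.
Reachable from efbb572: {245e9e0, 448e451, 4d60665, 78a02d7, 9cae5d5, efbb572}.
In cd83bb1's history but not efbb572's: {37b2310, 4c98c64, 76c6c95, 8b627fe, cd83bb1} — 5 commits.

5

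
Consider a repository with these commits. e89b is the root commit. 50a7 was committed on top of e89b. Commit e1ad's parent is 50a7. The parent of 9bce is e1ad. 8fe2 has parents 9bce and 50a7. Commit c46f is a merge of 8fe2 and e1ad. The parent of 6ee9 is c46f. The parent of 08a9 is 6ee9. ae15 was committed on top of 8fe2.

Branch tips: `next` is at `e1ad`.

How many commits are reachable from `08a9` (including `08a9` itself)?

Walking parent pointers from 08a9: reachable set = {08a9, 50a7, 6ee9, 8fe2, 9bce, c46f, e1ad, e89b}.
That is 8 commits.

8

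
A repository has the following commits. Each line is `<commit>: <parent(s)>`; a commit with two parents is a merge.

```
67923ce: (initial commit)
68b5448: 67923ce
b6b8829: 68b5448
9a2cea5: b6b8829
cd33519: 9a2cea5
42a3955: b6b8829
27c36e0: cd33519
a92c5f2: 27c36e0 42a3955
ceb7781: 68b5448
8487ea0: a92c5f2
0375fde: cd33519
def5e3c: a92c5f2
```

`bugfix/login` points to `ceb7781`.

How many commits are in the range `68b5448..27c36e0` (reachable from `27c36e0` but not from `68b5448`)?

4

Reachable from 27c36e0: {27c36e0, 67923ce, 68b5448, 9a2cea5, b6b8829, cd33519}.
Reachable from 68b5448: {67923ce, 68b5448}.
In 27c36e0's history but not 68b5448's: {27c36e0, 9a2cea5, b6b8829, cd33519} — 4 commits.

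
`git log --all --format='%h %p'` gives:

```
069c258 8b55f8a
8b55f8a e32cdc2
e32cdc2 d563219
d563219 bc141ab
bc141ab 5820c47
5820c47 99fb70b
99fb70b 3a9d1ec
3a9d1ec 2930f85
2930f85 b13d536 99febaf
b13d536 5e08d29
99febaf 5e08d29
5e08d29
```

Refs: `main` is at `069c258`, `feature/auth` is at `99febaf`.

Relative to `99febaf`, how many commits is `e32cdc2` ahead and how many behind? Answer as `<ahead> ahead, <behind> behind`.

Reachable from e32cdc2: {2930f85, 3a9d1ec, 5820c47, 5e08d29, 99fb70b, 99febaf, b13d536, bc141ab, d563219, e32cdc2}.
Reachable from 99febaf: {5e08d29, 99febaf}.
Only in e32cdc2's history (ahead): {2930f85, 3a9d1ec, 5820c47, 99fb70b, b13d536, bc141ab, d563219, e32cdc2} — 8.
Only in 99febaf's history (behind): {} — 0.

8 ahead, 0 behind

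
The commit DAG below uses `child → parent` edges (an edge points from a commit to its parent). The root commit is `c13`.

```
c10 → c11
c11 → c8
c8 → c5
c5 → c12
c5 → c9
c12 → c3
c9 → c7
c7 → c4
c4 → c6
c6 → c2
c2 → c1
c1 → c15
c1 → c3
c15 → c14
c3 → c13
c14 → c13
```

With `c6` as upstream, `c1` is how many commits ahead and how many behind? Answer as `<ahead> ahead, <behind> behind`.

0 ahead, 2 behind

Reachable from c1: {c1, c13, c14, c15, c3}.
Reachable from c6: {c1, c13, c14, c15, c2, c3, c6}.
Only in c1's history (ahead): {} — 0.
Only in c6's history (behind): {c2, c6} — 2.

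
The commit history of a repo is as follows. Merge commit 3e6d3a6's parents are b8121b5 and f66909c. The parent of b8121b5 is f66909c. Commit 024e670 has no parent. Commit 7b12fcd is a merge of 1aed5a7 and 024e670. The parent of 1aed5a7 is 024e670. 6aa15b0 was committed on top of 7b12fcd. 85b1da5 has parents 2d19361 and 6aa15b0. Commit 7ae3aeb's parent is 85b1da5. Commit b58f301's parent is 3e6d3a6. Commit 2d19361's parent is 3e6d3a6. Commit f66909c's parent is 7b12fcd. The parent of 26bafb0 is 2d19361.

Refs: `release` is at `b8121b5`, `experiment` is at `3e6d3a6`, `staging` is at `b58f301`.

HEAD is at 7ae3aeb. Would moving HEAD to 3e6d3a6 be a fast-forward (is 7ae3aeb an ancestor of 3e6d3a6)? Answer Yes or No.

No

A fast-forward from 7ae3aeb to 3e6d3a6 is possible iff 7ae3aeb is an ancestor of 3e6d3a6.
Ancestors of 3e6d3a6: {024e670, 1aed5a7, 3e6d3a6, 7b12fcd, b8121b5, f66909c}.
7ae3aeb is not among them, so fast-forward is not possible.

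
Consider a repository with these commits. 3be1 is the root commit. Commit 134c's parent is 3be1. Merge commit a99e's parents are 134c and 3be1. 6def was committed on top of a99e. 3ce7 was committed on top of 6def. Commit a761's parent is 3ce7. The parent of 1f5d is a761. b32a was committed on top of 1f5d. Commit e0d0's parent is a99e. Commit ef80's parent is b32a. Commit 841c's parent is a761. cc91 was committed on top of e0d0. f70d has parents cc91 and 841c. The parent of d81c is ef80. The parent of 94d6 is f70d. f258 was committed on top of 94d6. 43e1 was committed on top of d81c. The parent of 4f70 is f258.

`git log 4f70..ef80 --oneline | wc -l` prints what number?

3

Reachable from ef80: {134c, 1f5d, 3be1, 3ce7, 6def, a761, a99e, b32a, ef80}.
Reachable from 4f70: {134c, 3be1, 3ce7, 4f70, 6def, 841c, 94d6, a761, a99e, cc91, e0d0, f258, f70d}.
In ef80's history but not 4f70's: {1f5d, b32a, ef80} — 3 commits.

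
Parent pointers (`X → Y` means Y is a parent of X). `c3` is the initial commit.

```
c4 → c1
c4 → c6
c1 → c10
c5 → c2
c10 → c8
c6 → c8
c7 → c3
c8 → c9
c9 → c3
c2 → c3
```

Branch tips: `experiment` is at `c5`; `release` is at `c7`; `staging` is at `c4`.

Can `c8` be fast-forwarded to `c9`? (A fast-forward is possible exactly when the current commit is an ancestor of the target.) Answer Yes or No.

No

A fast-forward from c8 to c9 is possible iff c8 is an ancestor of c9.
Ancestors of c9: {c3, c9}.
c8 is not among them, so fast-forward is not possible.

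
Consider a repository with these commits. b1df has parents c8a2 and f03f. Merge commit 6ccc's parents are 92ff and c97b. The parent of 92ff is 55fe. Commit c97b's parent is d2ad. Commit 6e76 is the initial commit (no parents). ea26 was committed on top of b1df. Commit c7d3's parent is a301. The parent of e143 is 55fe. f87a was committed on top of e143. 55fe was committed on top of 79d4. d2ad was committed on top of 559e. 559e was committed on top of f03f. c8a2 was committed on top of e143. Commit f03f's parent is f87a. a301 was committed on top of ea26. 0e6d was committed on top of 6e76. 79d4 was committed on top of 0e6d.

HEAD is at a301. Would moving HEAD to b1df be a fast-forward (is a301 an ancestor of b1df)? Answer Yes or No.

No

A fast-forward from a301 to b1df is possible iff a301 is an ancestor of b1df.
Ancestors of b1df: {0e6d, 55fe, 6e76, 79d4, b1df, c8a2, e143, f03f, f87a}.
a301 is not among them, so fast-forward is not possible.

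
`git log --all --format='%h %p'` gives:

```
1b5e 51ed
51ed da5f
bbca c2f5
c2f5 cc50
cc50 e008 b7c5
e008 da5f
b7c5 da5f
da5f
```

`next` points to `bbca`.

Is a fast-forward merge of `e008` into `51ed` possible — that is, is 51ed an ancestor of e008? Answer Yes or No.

A fast-forward from 51ed to e008 is possible iff 51ed is an ancestor of e008.
Ancestors of e008: {da5f, e008}.
51ed is not among them, so fast-forward is not possible.

No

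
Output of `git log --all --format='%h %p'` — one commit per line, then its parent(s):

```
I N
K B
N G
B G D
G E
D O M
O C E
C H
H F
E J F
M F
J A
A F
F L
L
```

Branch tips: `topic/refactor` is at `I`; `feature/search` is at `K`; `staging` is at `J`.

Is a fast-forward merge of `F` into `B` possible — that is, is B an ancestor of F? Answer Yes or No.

No

A fast-forward from B to F is possible iff B is an ancestor of F.
Ancestors of F: {F, L}.
B is not among them, so fast-forward is not possible.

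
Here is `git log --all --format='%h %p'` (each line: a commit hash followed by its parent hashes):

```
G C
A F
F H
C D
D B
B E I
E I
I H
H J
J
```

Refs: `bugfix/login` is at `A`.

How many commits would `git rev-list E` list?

4

Walking parent pointers from E: reachable set = {E, H, I, J}.
That is 4 commits.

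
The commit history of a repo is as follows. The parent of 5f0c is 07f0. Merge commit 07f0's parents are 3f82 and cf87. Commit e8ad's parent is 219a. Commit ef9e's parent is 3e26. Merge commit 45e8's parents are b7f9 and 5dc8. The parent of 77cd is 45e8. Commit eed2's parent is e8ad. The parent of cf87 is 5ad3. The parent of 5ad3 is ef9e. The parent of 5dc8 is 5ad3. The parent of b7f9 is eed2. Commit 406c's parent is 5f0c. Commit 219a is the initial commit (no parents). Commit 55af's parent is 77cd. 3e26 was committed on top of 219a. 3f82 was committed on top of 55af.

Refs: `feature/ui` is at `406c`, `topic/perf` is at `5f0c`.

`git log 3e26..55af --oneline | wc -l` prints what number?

9

Reachable from 55af: {219a, 3e26, 45e8, 55af, 5ad3, 5dc8, 77cd, b7f9, e8ad, eed2, ef9e}.
Reachable from 3e26: {219a, 3e26}.
In 55af's history but not 3e26's: {45e8, 55af, 5ad3, 5dc8, 77cd, b7f9, e8ad, eed2, ef9e} — 9 commits.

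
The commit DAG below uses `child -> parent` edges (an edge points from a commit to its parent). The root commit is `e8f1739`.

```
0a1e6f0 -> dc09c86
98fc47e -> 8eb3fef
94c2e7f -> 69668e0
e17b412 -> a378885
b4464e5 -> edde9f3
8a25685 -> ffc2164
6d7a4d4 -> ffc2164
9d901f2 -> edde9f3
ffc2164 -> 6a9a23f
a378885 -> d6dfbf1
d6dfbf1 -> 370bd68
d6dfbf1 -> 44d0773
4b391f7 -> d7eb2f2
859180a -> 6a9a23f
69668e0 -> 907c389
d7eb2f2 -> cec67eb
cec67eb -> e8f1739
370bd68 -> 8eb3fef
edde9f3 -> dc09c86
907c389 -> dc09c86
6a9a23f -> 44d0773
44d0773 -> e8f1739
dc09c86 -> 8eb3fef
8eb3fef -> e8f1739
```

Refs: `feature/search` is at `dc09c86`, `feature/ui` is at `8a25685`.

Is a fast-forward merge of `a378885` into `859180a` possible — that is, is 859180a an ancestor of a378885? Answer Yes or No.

A fast-forward from 859180a to a378885 is possible iff 859180a is an ancestor of a378885.
Ancestors of a378885: {370bd68, 44d0773, 8eb3fef, a378885, d6dfbf1, e8f1739}.
859180a is not among them, so fast-forward is not possible.

No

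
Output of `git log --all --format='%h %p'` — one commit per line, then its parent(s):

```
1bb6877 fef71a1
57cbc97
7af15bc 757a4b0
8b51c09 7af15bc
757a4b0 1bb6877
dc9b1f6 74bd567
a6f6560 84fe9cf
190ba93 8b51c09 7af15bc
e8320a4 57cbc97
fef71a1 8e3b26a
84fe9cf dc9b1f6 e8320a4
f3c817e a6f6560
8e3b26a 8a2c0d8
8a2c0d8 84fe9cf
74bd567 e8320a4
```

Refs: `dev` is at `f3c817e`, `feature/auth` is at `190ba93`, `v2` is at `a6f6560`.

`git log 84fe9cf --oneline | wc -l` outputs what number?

Walking parent pointers from 84fe9cf: reachable set = {57cbc97, 74bd567, 84fe9cf, dc9b1f6, e8320a4}.
That is 5 commits.

5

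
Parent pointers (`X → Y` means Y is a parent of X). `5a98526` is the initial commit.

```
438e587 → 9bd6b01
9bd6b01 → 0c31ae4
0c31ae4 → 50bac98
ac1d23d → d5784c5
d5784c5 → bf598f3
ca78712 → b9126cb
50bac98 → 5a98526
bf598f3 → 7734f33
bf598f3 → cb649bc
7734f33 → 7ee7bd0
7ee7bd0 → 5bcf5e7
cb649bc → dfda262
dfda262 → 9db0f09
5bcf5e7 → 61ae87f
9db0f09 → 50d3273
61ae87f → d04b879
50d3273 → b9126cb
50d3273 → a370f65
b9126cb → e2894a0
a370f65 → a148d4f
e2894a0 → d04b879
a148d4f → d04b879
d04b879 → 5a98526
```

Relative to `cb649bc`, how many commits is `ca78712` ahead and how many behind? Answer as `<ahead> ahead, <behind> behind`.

1 ahead, 6 behind

Reachable from ca78712: {5a98526, b9126cb, ca78712, d04b879, e2894a0}.
Reachable from cb649bc: {50d3273, 5a98526, 9db0f09, a148d4f, a370f65, b9126cb, cb649bc, d04b879, dfda262, e2894a0}.
Only in ca78712's history (ahead): {ca78712} — 1.
Only in cb649bc's history (behind): {50d3273, 9db0f09, a148d4f, a370f65, cb649bc, dfda262} — 6.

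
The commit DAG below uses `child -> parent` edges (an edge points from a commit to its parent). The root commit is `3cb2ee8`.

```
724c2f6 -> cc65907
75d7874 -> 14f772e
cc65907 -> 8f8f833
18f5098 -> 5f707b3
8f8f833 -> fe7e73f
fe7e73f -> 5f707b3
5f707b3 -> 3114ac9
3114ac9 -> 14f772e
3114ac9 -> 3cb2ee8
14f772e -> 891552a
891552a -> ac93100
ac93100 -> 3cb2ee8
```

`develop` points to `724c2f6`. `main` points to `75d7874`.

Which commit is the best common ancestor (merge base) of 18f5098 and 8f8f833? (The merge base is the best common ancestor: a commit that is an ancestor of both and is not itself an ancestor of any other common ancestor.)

5f707b3

Ancestors of 18f5098: {14f772e, 18f5098, 3114ac9, 3cb2ee8, 5f707b3, 891552a, ac93100}.
Ancestors of 8f8f833: {14f772e, 3114ac9, 3cb2ee8, 5f707b3, 891552a, 8f8f833, ac93100, fe7e73f}.
Common ancestors: {14f772e, 3114ac9, 3cb2ee8, 5f707b3, 891552a, ac93100}.
Among these, 5f707b3 is not an ancestor of any other common ancestor — it is the merge base.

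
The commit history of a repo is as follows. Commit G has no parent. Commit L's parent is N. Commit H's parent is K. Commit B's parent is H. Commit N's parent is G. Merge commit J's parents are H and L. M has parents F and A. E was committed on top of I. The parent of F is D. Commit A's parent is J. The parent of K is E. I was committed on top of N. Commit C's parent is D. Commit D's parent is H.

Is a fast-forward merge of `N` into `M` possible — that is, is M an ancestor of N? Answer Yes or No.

No

A fast-forward from M to N is possible iff M is an ancestor of N.
Ancestors of N: {G, N}.
M is not among them, so fast-forward is not possible.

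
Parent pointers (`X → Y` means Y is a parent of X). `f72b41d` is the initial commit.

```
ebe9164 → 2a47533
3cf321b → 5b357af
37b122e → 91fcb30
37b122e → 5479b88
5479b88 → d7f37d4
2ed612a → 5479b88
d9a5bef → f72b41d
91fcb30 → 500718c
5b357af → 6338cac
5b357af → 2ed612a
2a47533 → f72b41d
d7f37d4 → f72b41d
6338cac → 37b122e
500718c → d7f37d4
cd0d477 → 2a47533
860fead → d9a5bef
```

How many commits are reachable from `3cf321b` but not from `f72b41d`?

9

Reachable from 3cf321b: {2ed612a, 37b122e, 3cf321b, 500718c, 5479b88, 5b357af, 6338cac, 91fcb30, d7f37d4, f72b41d}.
Reachable from f72b41d: {f72b41d}.
In 3cf321b's history but not f72b41d's: {2ed612a, 37b122e, 3cf321b, 500718c, 5479b88, 5b357af, 6338cac, 91fcb30, d7f37d4} — 9 commits.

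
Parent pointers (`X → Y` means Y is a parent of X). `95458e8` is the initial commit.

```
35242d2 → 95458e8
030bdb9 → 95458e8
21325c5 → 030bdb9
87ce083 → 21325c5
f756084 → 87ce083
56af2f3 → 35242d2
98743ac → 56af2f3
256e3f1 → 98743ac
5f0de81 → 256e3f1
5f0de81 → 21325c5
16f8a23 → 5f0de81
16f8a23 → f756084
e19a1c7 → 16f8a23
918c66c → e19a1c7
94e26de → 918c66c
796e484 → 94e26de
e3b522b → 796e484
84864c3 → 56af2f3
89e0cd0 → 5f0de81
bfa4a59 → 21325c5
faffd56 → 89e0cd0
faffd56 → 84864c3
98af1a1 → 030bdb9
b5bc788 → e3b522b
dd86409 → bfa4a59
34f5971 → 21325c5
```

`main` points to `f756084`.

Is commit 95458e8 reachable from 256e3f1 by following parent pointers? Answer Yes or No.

Ancestors of 256e3f1 (commits reachable by following parents): {256e3f1, 35242d2, 56af2f3, 95458e8, 98743ac}.
95458e8 is in that set, so it is an ancestor of 256e3f1.

Yes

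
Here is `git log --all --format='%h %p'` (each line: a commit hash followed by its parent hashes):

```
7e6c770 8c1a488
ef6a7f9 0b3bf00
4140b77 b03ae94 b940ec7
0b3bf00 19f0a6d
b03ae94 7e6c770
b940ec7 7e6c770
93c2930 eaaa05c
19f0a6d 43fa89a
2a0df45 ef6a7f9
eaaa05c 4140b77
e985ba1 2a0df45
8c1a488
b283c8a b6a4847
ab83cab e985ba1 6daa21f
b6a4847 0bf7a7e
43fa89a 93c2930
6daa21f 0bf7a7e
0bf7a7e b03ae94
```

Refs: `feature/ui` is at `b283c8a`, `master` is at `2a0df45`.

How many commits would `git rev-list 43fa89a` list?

8

Walking parent pointers from 43fa89a: reachable set = {4140b77, 43fa89a, 7e6c770, 8c1a488, 93c2930, b03ae94, b940ec7, eaaa05c}.
That is 8 commits.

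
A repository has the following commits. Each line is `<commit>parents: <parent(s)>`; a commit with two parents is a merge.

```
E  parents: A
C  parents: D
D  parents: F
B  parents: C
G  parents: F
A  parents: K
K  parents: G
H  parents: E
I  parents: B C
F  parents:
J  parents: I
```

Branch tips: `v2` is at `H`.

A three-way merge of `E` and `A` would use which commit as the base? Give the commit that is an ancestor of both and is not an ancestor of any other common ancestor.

A

Ancestors of E: {A, E, F, G, K}.
Ancestors of A: {A, F, G, K}.
Common ancestors: {A, F, G, K}.
Among these, A is not an ancestor of any other common ancestor — it is the merge base.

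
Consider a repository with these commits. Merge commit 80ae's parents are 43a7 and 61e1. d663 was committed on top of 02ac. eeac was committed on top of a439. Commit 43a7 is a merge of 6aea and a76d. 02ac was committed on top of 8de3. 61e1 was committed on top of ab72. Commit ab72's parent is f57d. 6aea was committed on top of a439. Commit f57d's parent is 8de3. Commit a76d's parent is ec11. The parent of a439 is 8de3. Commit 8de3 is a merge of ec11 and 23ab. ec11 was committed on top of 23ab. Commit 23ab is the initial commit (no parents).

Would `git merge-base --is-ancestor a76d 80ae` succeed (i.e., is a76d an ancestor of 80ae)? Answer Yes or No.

Ancestors of 80ae (commits reachable by following parents): {23ab, 43a7, 61e1, 6aea, 80ae, 8de3, a439, a76d, ab72, ec11, f57d}.
a76d is in that set, so it is an ancestor of 80ae.

Yes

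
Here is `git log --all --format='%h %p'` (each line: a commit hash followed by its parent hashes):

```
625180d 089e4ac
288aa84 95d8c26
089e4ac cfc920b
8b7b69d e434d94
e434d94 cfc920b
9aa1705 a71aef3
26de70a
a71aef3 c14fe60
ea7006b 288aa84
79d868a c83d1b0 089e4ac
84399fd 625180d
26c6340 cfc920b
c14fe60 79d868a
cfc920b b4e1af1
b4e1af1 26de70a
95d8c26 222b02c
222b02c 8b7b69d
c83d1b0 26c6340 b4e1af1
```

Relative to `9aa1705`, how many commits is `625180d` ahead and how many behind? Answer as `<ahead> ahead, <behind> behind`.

1 ahead, 6 behind

Reachable from 625180d: {089e4ac, 26de70a, 625180d, b4e1af1, cfc920b}.
Reachable from 9aa1705: {089e4ac, 26c6340, 26de70a, 79d868a, 9aa1705, a71aef3, b4e1af1, c14fe60, c83d1b0, cfc920b}.
Only in 625180d's history (ahead): {625180d} — 1.
Only in 9aa1705's history (behind): {26c6340, 79d868a, 9aa1705, a71aef3, c14fe60, c83d1b0} — 6.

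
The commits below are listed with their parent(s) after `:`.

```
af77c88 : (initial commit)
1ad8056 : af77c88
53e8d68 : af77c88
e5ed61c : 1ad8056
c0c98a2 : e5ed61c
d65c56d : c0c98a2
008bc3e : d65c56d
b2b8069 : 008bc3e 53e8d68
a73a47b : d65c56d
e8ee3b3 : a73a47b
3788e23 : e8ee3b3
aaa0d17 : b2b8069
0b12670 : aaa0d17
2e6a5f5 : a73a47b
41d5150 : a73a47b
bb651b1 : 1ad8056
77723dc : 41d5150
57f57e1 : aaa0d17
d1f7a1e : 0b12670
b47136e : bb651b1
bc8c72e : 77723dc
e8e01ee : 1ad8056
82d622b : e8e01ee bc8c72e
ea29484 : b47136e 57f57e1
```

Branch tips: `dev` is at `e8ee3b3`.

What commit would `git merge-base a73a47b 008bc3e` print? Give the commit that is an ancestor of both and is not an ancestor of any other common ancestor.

Ancestors of a73a47b: {1ad8056, a73a47b, af77c88, c0c98a2, d65c56d, e5ed61c}.
Ancestors of 008bc3e: {008bc3e, 1ad8056, af77c88, c0c98a2, d65c56d, e5ed61c}.
Common ancestors: {1ad8056, af77c88, c0c98a2, d65c56d, e5ed61c}.
Among these, d65c56d is not an ancestor of any other common ancestor — it is the merge base.

d65c56d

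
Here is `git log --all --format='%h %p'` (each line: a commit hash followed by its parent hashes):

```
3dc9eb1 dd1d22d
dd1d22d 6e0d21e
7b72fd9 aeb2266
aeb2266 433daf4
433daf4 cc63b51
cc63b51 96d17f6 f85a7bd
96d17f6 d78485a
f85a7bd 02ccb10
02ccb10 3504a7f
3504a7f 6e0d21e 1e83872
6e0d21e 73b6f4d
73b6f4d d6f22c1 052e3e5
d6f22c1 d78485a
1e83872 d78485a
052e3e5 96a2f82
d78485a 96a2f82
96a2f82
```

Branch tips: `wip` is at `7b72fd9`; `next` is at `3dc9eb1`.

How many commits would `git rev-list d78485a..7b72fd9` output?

13

Reachable from 7b72fd9: {02ccb10, 052e3e5, 1e83872, 3504a7f, 433daf4, 6e0d21e, 73b6f4d, 7b72fd9, 96a2f82, 96d17f6, aeb2266, cc63b51, d6f22c1, d78485a, f85a7bd}.
Reachable from d78485a: {96a2f82, d78485a}.
In 7b72fd9's history but not d78485a's: {02ccb10, 052e3e5, 1e83872, 3504a7f, 433daf4, 6e0d21e, 73b6f4d, 7b72fd9, 96d17f6, aeb2266, cc63b51, d6f22c1, f85a7bd} — 13 commits.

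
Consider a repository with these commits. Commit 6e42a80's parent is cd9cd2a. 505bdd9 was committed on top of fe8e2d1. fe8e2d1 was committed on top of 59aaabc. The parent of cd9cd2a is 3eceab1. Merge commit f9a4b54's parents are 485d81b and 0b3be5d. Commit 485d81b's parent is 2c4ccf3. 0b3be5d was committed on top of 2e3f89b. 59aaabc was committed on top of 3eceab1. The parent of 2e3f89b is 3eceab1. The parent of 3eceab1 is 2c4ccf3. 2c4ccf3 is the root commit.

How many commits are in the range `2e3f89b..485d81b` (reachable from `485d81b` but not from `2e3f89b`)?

Reachable from 485d81b: {2c4ccf3, 485d81b}.
Reachable from 2e3f89b: {2c4ccf3, 2e3f89b, 3eceab1}.
In 485d81b's history but not 2e3f89b's: {485d81b} — 1 commit.

1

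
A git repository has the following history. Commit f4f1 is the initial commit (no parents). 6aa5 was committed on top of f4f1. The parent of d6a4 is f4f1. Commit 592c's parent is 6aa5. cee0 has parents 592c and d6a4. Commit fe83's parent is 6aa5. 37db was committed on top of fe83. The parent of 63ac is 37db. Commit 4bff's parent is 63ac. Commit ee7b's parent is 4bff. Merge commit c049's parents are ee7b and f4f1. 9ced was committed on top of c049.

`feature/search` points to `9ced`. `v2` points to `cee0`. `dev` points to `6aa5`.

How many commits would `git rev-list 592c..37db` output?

2

Reachable from 37db: {37db, 6aa5, f4f1, fe83}.
Reachable from 592c: {592c, 6aa5, f4f1}.
In 37db's history but not 592c's: {37db, fe83} — 2 commits.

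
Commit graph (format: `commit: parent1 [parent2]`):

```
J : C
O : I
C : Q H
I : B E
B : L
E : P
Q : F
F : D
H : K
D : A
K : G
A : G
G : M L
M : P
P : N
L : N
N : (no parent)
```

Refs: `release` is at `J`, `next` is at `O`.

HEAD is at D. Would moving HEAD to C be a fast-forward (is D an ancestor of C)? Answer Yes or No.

A fast-forward from D to C is possible iff D is an ancestor of C.
Ancestors of C: {A, C, D, F, G, H, K, L, M, N, P, Q}.
D is among them, so fast-forward is possible.

Yes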